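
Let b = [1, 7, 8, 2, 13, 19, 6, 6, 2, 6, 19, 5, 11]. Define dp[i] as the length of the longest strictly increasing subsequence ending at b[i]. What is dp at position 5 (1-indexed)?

4

dp[i] = 1 + max{dp[j] : j<i, b[j]<b[i]} (or 1 if no such j):
i:      1  2  3  4  5  6  7  8  9 10 11 12 13
b[i]:   1  7  8  2 13 19  6  6  2  6 19  5 11
dp:     1  2  3  2  4  5  3  3  2  3  5  3  4
At index 5 the value is 4.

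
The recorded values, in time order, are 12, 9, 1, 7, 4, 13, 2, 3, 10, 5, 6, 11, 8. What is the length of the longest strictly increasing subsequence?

Track the smallest tail for each achievable length (strict):
12 → extends → [12]
9 → replaces 12 → [9]
1 → replaces 9 → [1]
7 → extends → [1, 7]
4 → replaces 7 → [1, 4]
13 → extends → [1, 4, 13]
2 → replaces 4 → [1, 2, 13]
3 → replaces 13 → [1, 2, 3]
10 → extends → [1, 2, 3, 10]
5 → replaces 10 → [1, 2, 3, 5]
6 → extends → [1, 2, 3, 5, 6]
11 → extends → [1, 2, 3, 5, 6, 11]
8 → replaces 11 → [1, 2, 3, 5, 6, 8]
Six tails, so the longest strictly increasing subsequence has length 6 (e.g. 1, 2, 3, 5, 6, 11).

6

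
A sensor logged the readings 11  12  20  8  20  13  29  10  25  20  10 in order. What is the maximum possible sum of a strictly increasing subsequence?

72

Let S[i] be the best sum of a strictly increasing subsequence ending at i:
i:      1  2  3  4  5  6  7  8  9 10 11
a[i]:  11 12 20  8 20 13 29 10 25 20 10
S:     11 23 43  8 43 36 72 18 68 56 18
Maximum is 72 (e.g. 11 + 12 + 20 + 29).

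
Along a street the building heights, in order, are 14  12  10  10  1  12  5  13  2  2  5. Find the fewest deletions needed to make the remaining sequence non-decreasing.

7

Fewest deletions = n − (longest non-decreasing subsequence).
Patience tails:
14 → extends → [14]
12 → replaces 14 → [12]
10 → replaces 12 → [10]
10 → extends → [10, 10]
1 → replaces 10 → [1, 10]
12 → extends → [1, 10, 12]
5 → replaces 10 → [1, 5, 12]
13 → extends → [1, 5, 12, 13]
2 → replaces 5 → [1, 2, 12, 13]
2 → replaces 12 → [1, 2, 2, 13]
5 → replaces 13 → [1, 2, 2, 5]
Longest non-decreasing subsequence has length 4, so deletions = 11 − 4 = 7.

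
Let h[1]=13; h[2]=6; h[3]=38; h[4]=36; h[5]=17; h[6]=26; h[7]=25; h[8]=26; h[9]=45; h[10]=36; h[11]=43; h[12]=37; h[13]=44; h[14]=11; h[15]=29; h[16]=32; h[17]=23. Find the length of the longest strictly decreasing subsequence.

5

Negate each value so 'decreasing' becomes 'increasing', then run patience tails on the negated sequence:
-13 → extends → [-13]
-6 → extends → [-13, -6]
-38 → replaces -13 → [-38, -6]
-36 → replaces -6 → [-38, -36]
-17 → extends → [-38, -36, -17]
-26 → replaces -17 → [-38, -36, -26]
-25 → extends → [-38, -36, -26, -25]
-26 → already a tail → [-38, -36, -26, -25]
-45 → replaces -38 → [-45, -36, -26, -25]
-36 → already a tail → [-45, -36, -26, -25]
-43 → replaces -36 → [-45, -43, -26, -25]
-37 → replaces -26 → [-45, -43, -37, -25]
-44 → replaces -43 → [-45, -44, -37, -25]
-11 → extends → [-45, -44, -37, -25, -11]
-29 → replaces -25 → [-45, -44, -37, -29, -11]
-32 → replaces -29 → [-45, -44, -37, -32, -11]
-23 → replaces -11 → [-45, -44, -37, -32, -23]
Five tails, so the longest strictly decreasing subsequence of the original has length 5.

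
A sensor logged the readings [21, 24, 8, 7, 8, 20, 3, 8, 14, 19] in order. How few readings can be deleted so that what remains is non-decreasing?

5

Fewest deletions = n − (longest non-decreasing subsequence).
i:      1  2  3  4  5  6  7  8  9 10
a[i]:  21 24  8  7  8 20  3  8 14 19
dp:     1  2  1  1  2  3  1  3  4  5
max dp = 5, so deletions = 10 − 5 = 5.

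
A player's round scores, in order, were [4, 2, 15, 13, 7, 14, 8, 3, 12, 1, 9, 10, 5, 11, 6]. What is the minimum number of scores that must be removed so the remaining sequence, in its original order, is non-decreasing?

Fewest deletions = n − (longest non-decreasing subsequence).
i:      1  2  3  4  5  6  7  8  9 10 11 12 13 14 15
a[i]:   4  2 15 13  7 14  8  3 12  1  9 10  5 11  6
dp:     1  1  2  2  2  3  3  2  4  1  4  5  3  6  4
max dp = 6, so deletions = 15 − 6 = 9.

9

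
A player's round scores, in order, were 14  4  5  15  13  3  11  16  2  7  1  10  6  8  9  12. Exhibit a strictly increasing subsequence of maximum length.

Patience tails give the LIS length; then backtrack through the dp parents:
14 → extends → [14]
4 → replaces 14 → [4]
5 → extends → [4, 5]
15 → extends → [4, 5, 15]
13 → replaces 15 → [4, 5, 13]
3 → replaces 4 → [3, 5, 13]
11 → replaces 13 → [3, 5, 11]
16 → extends → [3, 5, 11, 16]
2 → replaces 3 → [2, 5, 11, 16]
7 → replaces 11 → [2, 5, 7, 16]
1 → replaces 2 → [1, 5, 7, 16]
10 → replaces 16 → [1, 5, 7, 10]
6 → replaces 7 → [1, 5, 6, 10]
8 → replaces 10 → [1, 5, 6, 8]
9 → extends → [1, 5, 6, 8, 9]
12 → extends → [1, 5, 6, 8, 9, 12]
Length 6; one witness is 4, 5, 7, 8, 9, 12.

4, 5, 7, 8, 9, 12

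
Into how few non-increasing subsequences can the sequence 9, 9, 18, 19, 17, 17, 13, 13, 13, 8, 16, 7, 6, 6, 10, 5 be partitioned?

3

The minimum number of non-increasing subsequences covering a sequence equals the length of its longest strictly increasing subsequence.
LIS length is 3 (e.g. 9, 18, 19), so 3 piles are needed.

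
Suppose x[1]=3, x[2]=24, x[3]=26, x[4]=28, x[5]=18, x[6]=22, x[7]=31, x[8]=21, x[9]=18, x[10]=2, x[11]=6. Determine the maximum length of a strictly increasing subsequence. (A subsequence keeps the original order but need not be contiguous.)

5

Track the smallest tail for each achievable length (strict):
3 → extends → [3]
24 → extends → [3, 24]
26 → extends → [3, 24, 26]
28 → extends → [3, 24, 26, 28]
18 → replaces 24 → [3, 18, 26, 28]
22 → replaces 26 → [3, 18, 22, 28]
31 → extends → [3, 18, 22, 28, 31]
21 → replaces 22 → [3, 18, 21, 28, 31]
18 → already a tail → [3, 18, 21, 28, 31]
2 → replaces 3 → [2, 18, 21, 28, 31]
6 → replaces 18 → [2, 6, 21, 28, 31]
Five tails, so the longest strictly increasing subsequence has length 5 (e.g. 3, 24, 26, 28, 31).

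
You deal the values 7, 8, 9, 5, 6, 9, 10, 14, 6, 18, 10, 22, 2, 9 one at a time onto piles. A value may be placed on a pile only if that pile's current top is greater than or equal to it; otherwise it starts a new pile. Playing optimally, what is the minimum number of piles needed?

7

Place each on the leftmost legal pile:
7 → new pile 1 (tops now [7])
8 → new pile 2 (tops now [7, 8])
9 → new pile 3 (tops now [7, 8, 9])
5 → pile 1 (tops now [5, 8, 9])
6 → pile 2 (tops now [5, 6, 9])
9 → pile 3 (tops now [5, 6, 9])
10 → new pile 4 (tops now [5, 6, 9, 10])
14 → new pile 5 (tops now [5, 6, 9, 10, 14])
6 → pile 2 (tops now [5, 6, 9, 10, 14])
18 → new pile 6 (tops now [5, 6, 9, 10, 14, 18])
10 → pile 4 (tops now [5, 6, 9, 10, 14, 18])
22 → new pile 7 (tops now [5, 6, 9, 10, 14, 18, 22])
2 → pile 1 (tops now [2, 6, 9, 10, 14, 18, 22])
9 → pile 3 (tops now [2, 6, 9, 10, 14, 18, 22])
Seven piles.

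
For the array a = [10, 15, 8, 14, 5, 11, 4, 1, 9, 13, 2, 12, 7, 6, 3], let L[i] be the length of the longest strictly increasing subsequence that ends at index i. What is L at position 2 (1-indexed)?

dp[i] = 1 + max{dp[j] : j<i, a[j]<a[i]} (or 1 if no such j):
i:      1  2  3  4  5  6  7  8  9 10 11 12 13 14 15
a[i]:  10 15  8 14  5 11  4  1  9 13  2 12  7  6  3
dp:     1  2  1  2  1  2  1  1  2  3  2  3  3  3  3
At index 2 the value is 2.

2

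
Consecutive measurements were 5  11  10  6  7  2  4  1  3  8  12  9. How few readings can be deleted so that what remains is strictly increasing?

7

Fewest deletions = n − (longest strictly increasing subsequence).
i:      1  2  3  4  5  6  7  8  9 10 11 12
a[i]:   5 11 10  6  7  2  4  1  3  8 12  9
dp:     1  2  2  2  3  1  2  1  2  4  5  5
max dp = 5, so deletions = 12 − 5 = 7.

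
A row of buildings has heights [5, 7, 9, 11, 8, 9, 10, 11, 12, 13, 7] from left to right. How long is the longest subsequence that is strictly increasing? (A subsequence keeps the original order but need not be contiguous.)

Track the smallest tail for each achievable length (strict):
5 → extends → [5]
7 → extends → [5, 7]
9 → extends → [5, 7, 9]
11 → extends → [5, 7, 9, 11]
8 → replaces 9 → [5, 7, 8, 11]
9 → replaces 11 → [5, 7, 8, 9]
10 → extends → [5, 7, 8, 9, 10]
11 → extends → [5, 7, 8, 9, 10, 11]
12 → extends → [5, 7, 8, 9, 10, 11, 12]
13 → extends → [5, 7, 8, 9, 10, 11, 12, 13]
7 → already a tail → [5, 7, 8, 9, 10, 11, 12, 13]
Eight tails, so the longest strictly increasing subsequence has length 8 (e.g. 5, 7, 8, 9, 10, 11, 12, 13).

8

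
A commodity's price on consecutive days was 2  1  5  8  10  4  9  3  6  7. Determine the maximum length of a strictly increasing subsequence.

Track the smallest tail for each achievable length (strict):
2 → extends → [2]
1 → replaces 2 → [1]
5 → extends → [1, 5]
8 → extends → [1, 5, 8]
10 → extends → [1, 5, 8, 10]
4 → replaces 5 → [1, 4, 8, 10]
9 → replaces 10 → [1, 4, 8, 9]
3 → replaces 4 → [1, 3, 8, 9]
6 → replaces 8 → [1, 3, 6, 9]
7 → replaces 9 → [1, 3, 6, 7]
Four tails, so the longest strictly increasing subsequence has length 4 (e.g. 2, 5, 8, 10).

4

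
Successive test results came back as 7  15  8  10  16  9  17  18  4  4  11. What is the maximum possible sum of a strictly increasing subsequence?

Let S[i] be the best sum of a strictly increasing subsequence ending at i:
i:      1  2  3  4  5  6  7  8  9 10 11
a[i]:   7 15  8 10 16  9 17 18  4  4 11
S:      7 22 15 25 41 24 58 76  4  4 36
Maximum is 76 (e.g. 7 + 8 + 10 + 16 + 17 + 18).

76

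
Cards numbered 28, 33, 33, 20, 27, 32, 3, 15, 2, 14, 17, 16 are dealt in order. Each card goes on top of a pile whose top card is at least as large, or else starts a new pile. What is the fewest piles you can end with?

Place each on the leftmost legal pile:
28 → new pile 1 (tops now [28])
33 → new pile 2 (tops now [28, 33])
33 → pile 2 (tops now [28, 33])
20 → pile 1 (tops now [20, 33])
27 → pile 2 (tops now [20, 27])
32 → new pile 3 (tops now [20, 27, 32])
3 → pile 1 (tops now [3, 27, 32])
15 → pile 2 (tops now [3, 15, 32])
2 → pile 1 (tops now [2, 15, 32])
14 → pile 2 (tops now [2, 14, 32])
17 → pile 3 (tops now [2, 14, 17])
16 → pile 3 (tops now [2, 14, 16])
Three piles.

3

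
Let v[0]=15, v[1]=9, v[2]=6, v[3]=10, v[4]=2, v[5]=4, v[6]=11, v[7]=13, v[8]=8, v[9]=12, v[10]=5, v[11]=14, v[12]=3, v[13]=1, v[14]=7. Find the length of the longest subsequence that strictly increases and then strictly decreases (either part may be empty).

8

inc[i] = longest strictly increasing subsequence ending at i; dec[i] = longest strictly decreasing subsequence starting at i:
i:      0  1  2  3  4  5  6  7  8  9 10 11 12 13 14
v[i]:  15  9  6 10  2  4 11 13  8 12  5 14  3  1  7
inc:    1  1  1  2  1  2  3  4  3  4  3  5  2  1  4
dec:    6  5  4  5  2  3  5  5  4  4  3  3  2  1  1
Best peak at i=7 (value 13): inc=4, dec=5, length 4+5−1 = 8.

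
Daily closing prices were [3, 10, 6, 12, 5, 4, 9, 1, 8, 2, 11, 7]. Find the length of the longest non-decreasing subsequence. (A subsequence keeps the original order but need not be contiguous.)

4

Let dp[i] be the length of the longest such subsequence ending at index i:
i:      1  2  3  4  5  6  7  8  9 10 11 12
a[i]:   3 10  6 12  5  4  9  1  8  2 11  7
dp:     1  2  2  3  2  2  3  1  3  2  4  3
Maximum dp value is 4.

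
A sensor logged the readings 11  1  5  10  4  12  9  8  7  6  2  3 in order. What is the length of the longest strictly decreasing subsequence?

7

Let dp[i] be the longest strictly decreasing subsequence ending at i:
i:      1  2  3  4  5  6  7  8  9 10 11 12
a[i]:  11  1  5 10  4 12  9  8  7  6  2  3
dp:     1  2  2  2  3  1  3  4  5  6  7  7
Maximum is 7.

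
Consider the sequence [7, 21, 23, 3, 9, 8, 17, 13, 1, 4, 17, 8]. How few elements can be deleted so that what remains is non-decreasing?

8

Fewest deletions = n − (longest non-decreasing subsequence).
i:      1  2  3  4  5  6  7  8  9 10 11 12
a[i]:   7 21 23  3  9  8 17 13  1  4 17  8
dp:     1  2  3  1  2  2  3  3  1  2  4  3
max dp = 4, so deletions = 12 − 4 = 8.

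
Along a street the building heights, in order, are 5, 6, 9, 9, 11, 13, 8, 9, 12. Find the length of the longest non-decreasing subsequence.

Track the smallest tail for each achievable length (allowing ties):
5 → extends → [5]
6 → extends → [5, 6]
9 → extends → [5, 6, 9]
9 → extends → [5, 6, 9, 9]
11 → extends → [5, 6, 9, 9, 11]
13 → extends → [5, 6, 9, 9, 11, 13]
8 → replaces 9 → [5, 6, 8, 9, 11, 13]
9 → replaces 11 → [5, 6, 8, 9, 9, 13]
12 → replaces 13 → [5, 6, 8, 9, 9, 12]
Six tails, so the longest non-decreasing subsequence has length 6 (e.g. 5, 6, 9, 9, 11, 13).

6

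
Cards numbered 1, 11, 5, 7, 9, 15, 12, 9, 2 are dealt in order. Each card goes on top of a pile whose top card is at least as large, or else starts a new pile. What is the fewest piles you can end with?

5

The minimum number of non-increasing subsequences covering a sequence equals the length of its longest strictly increasing subsequence.
LIS length is 5 (e.g. 1, 5, 7, 9, 15), so 5 piles are needed.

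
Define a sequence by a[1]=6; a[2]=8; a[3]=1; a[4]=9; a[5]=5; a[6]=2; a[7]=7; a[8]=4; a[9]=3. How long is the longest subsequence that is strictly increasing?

Let dp[i] be the length of the longest such subsequence ending at index i:
i:     1 2 3 4 5 6 7 8 9
a[i]:  6 8 1 9 5 2 7 4 3
dp:    1 2 1 3 2 2 3 3 3
Maximum dp value is 3.

3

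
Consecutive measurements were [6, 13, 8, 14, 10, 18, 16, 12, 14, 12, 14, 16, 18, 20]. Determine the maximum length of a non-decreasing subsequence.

9

Let dp[i] be the length of the longest such subsequence ending at index i:
i:      1  2  3  4  5  6  7  8  9 10 11 12 13 14
a[i]:   6 13  8 14 10 18 16 12 14 12 14 16 18 20
dp:     1  2  2  3  3  4  4  4  5  5  6  7  8  9
Maximum dp value is 9.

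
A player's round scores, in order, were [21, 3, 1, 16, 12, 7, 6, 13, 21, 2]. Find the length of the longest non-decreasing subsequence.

4

Let dp[i] be the length of the longest such subsequence ending at index i:
i:      1  2  3  4  5  6  7  8  9 10
a[i]:  21  3  1 16 12  7  6 13 21  2
dp:     1  1  1  2  2  2  2  3  4  2
Maximum dp value is 4.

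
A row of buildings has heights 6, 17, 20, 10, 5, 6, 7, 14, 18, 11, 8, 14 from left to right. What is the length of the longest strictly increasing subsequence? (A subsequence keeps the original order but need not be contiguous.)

5

Track the smallest tail for each achievable length (strict):
6 → extends → [6]
17 → extends → [6, 17]
20 → extends → [6, 17, 20]
10 → replaces 17 → [6, 10, 20]
5 → replaces 6 → [5, 10, 20]
6 → replaces 10 → [5, 6, 20]
7 → replaces 20 → [5, 6, 7]
14 → extends → [5, 6, 7, 14]
18 → extends → [5, 6, 7, 14, 18]
11 → replaces 14 → [5, 6, 7, 11, 18]
8 → replaces 11 → [5, 6, 7, 8, 18]
14 → replaces 18 → [5, 6, 7, 8, 14]
Five tails, so the longest strictly increasing subsequence has length 5 (e.g. 5, 6, 7, 14, 18).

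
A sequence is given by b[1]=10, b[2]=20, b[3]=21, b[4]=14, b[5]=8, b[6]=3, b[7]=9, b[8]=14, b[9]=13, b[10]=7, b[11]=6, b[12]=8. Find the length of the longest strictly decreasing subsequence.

5

Negate each value so 'decreasing' becomes 'increasing', then run patience tails on the negated sequence:
-10 → extends → [-10]
-20 → replaces -10 → [-20]
-21 → replaces -20 → [-21]
-14 → extends → [-21, -14]
-8 → extends → [-21, -14, -8]
-3 → extends → [-21, -14, -8, -3]
-9 → replaces -8 → [-21, -14, -9, -3]
-14 → already a tail → [-21, -14, -9, -3]
-13 → replaces -9 → [-21, -14, -13, -3]
-7 → replaces -3 → [-21, -14, -13, -7]
-6 → extends → [-21, -14, -13, -7, -6]
-8 → replaces -7 → [-21, -14, -13, -8, -6]
Five tails, so the longest strictly decreasing subsequence of the original has length 5.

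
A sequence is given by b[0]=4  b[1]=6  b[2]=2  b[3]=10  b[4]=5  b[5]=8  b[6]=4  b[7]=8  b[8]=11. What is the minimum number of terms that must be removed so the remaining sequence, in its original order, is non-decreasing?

4

Fewest deletions = n − (longest non-decreasing subsequence).
Patience tails:
4 → extends → [4]
6 → extends → [4, 6]
2 → replaces 4 → [2, 6]
10 → extends → [2, 6, 10]
5 → replaces 6 → [2, 5, 10]
8 → replaces 10 → [2, 5, 8]
4 → replaces 5 → [2, 4, 8]
8 → extends → [2, 4, 8, 8]
11 → extends → [2, 4, 8, 8, 11]
Longest non-decreasing subsequence has length 5, so deletions = 9 − 5 = 4.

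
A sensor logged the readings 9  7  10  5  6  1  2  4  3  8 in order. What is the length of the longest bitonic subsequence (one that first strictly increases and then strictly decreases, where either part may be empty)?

inc[i] = longest strictly increasing subsequence ending at i; dec[i] = longest strictly decreasing subsequence starting at i:
i:      1  2  3  4  5  6  7  8  9 10
a[i]:   9  7 10  5  6  1  2  4  3  8
inc:    1  1  2  1  2  1  2  3  3  4
dec:    5  4  4  3  3  1  1  2  1  1
Best peak at i=1 (value 9): inc=1, dec=5, length 1+5−1 = 5.

5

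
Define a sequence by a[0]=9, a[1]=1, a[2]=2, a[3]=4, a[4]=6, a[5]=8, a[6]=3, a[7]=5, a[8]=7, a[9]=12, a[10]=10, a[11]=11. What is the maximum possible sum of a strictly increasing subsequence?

42

Let S[i] be the best sum of a strictly increasing subsequence ending at i:
i:      0  1  2  3  4  5  6  7  8  9 10 11
a[i]:   9  1  2  4  6  8  3  5  7 12 10 11
S:      9  1  3  7 13 21  6 12 20 33 31 42
Maximum is 42 (e.g. 1 + 2 + 4 + 6 + 8 + 10 + 11).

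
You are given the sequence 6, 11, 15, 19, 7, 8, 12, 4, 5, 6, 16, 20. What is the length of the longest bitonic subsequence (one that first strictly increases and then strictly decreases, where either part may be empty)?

inc[i] = longest strictly increasing subsequence ending at i; dec[i] = longest strictly decreasing subsequence starting at i:
i:      1  2  3  4  5  6  7  8  9 10 11 12
a[i]:   6 11 15 19  7  8 12  4  5  6 16 20
inc:    1  2  3  4  2  3  4  1  2  3  5  6
dec:    2  3  3  3  2  2  2  1  1  1  1  1
Best peak at i=4 (value 19): inc=4, dec=3, length 4+3−1 = 6.

6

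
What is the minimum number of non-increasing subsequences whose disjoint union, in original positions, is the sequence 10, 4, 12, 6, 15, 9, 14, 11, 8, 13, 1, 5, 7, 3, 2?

Place each on the leftmost legal pile:
10 → new pile 1 (tops now [10])
4 → pile 1 (tops now [4])
12 → new pile 2 (tops now [4, 12])
6 → pile 2 (tops now [4, 6])
15 → new pile 3 (tops now [4, 6, 15])
9 → pile 3 (tops now [4, 6, 9])
14 → new pile 4 (tops now [4, 6, 9, 14])
11 → pile 4 (tops now [4, 6, 9, 11])
8 → pile 3 (tops now [4, 6, 8, 11])
13 → new pile 5 (tops now [4, 6, 8, 11, 13])
1 → pile 1 (tops now [1, 6, 8, 11, 13])
5 → pile 2 (tops now [1, 5, 8, 11, 13])
7 → pile 3 (tops now [1, 5, 7, 11, 13])
3 → pile 2 (tops now [1, 3, 7, 11, 13])
2 → pile 2 (tops now [1, 2, 7, 11, 13])
Five piles.

5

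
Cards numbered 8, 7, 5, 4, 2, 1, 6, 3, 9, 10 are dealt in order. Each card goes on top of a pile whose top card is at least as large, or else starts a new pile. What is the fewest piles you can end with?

Place each on the leftmost legal pile:
8 → new pile 1 (tops now [8])
7 → pile 1 (tops now [7])
5 → pile 1 (tops now [5])
4 → pile 1 (tops now [4])
2 → pile 1 (tops now [2])
1 → pile 1 (tops now [1])
6 → new pile 2 (tops now [1, 6])
3 → pile 2 (tops now [1, 3])
9 → new pile 3 (tops now [1, 3, 9])
10 → new pile 4 (tops now [1, 3, 9, 10])
Four piles.

4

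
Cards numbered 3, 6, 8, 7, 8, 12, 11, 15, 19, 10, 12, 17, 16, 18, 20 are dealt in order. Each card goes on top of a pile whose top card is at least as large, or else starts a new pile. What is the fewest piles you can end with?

9

Place each on the leftmost legal pile:
3 → new pile 1 (tops now [3])
6 → new pile 2 (tops now [3, 6])
8 → new pile 3 (tops now [3, 6, 8])
7 → pile 3 (tops now [3, 6, 7])
8 → new pile 4 (tops now [3, 6, 7, 8])
12 → new pile 5 (tops now [3, 6, 7, 8, 12])
11 → pile 5 (tops now [3, 6, 7, 8, 11])
15 → new pile 6 (tops now [3, 6, 7, 8, 11, 15])
19 → new pile 7 (tops now [3, 6, 7, 8, 11, 15, 19])
10 → pile 5 (tops now [3, 6, 7, 8, 10, 15, 19])
12 → pile 6 (tops now [3, 6, 7, 8, 10, 12, 19])
17 → pile 7 (tops now [3, 6, 7, 8, 10, 12, 17])
16 → pile 7 (tops now [3, 6, 7, 8, 10, 12, 16])
18 → new pile 8 (tops now [3, 6, 7, 8, 10, 12, 16, 18])
20 → new pile 9 (tops now [3, 6, 7, 8, 10, 12, 16, 18, 20])
Nine piles.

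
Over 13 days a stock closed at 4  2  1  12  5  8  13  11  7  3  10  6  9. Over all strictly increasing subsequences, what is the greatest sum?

Let S[i] be the best sum of a strictly increasing subsequence ending at i:
i:      1  2  3  4  5  6  7  8  9 10 11 12 13
a[i]:   4  2  1 12  5  8 13 11  7  3 10  6  9
S:      4  2  1 16  9 17 30 28 16  5 27 15 26
Maximum is 30 (e.g. 4 + 5 + 8 + 13).

30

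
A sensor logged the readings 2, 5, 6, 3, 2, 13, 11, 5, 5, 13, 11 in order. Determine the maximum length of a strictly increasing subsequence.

5

Track the smallest tail for each achievable length (strict):
2 → extends → [2]
5 → extends → [2, 5]
6 → extends → [2, 5, 6]
3 → replaces 5 → [2, 3, 6]
2 → already a tail → [2, 3, 6]
13 → extends → [2, 3, 6, 13]
11 → replaces 13 → [2, 3, 6, 11]
5 → replaces 6 → [2, 3, 5, 11]
5 → already a tail → [2, 3, 5, 11]
13 → extends → [2, 3, 5, 11, 13]
11 → already a tail → [2, 3, 5, 11, 13]
Five tails, so the longest strictly increasing subsequence has length 5 (e.g. 2, 5, 6, 11, 13).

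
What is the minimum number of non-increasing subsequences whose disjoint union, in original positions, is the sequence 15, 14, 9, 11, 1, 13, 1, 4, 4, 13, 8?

Place each on the leftmost legal pile:
15 → new pile 1 (tops now [15])
14 → pile 1 (tops now [14])
9 → pile 1 (tops now [9])
11 → new pile 2 (tops now [9, 11])
1 → pile 1 (tops now [1, 11])
13 → new pile 3 (tops now [1, 11, 13])
1 → pile 1 (tops now [1, 11, 13])
4 → pile 2 (tops now [1, 4, 13])
4 → pile 2 (tops now [1, 4, 13])
13 → pile 3 (tops now [1, 4, 13])
8 → pile 3 (tops now [1, 4, 8])
Three piles.

3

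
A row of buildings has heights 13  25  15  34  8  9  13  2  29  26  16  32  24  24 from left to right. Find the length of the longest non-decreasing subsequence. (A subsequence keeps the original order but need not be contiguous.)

Track the smallest tail for each achievable length (allowing ties):
13 → extends → [13]
25 → extends → [13, 25]
15 → replaces 25 → [13, 15]
34 → extends → [13, 15, 34]
8 → replaces 13 → [8, 15, 34]
9 → replaces 15 → [8, 9, 34]
13 → replaces 34 → [8, 9, 13]
2 → replaces 8 → [2, 9, 13]
29 → extends → [2, 9, 13, 29]
26 → replaces 29 → [2, 9, 13, 26]
16 → replaces 26 → [2, 9, 13, 16]
32 → extends → [2, 9, 13, 16, 32]
24 → replaces 32 → [2, 9, 13, 16, 24]
24 → extends → [2, 9, 13, 16, 24, 24]
Six tails, so the longest non-decreasing subsequence has length 6 (e.g. 8, 9, 13, 16, 24, 24).

6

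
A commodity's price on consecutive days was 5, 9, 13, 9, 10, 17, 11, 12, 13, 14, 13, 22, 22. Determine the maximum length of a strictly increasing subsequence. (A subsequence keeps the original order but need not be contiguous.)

8

Track the smallest tail for each achievable length (strict):
5 → extends → [5]
9 → extends → [5, 9]
13 → extends → [5, 9, 13]
9 → already a tail → [5, 9, 13]
10 → replaces 13 → [5, 9, 10]
17 → extends → [5, 9, 10, 17]
11 → replaces 17 → [5, 9, 10, 11]
12 → extends → [5, 9, 10, 11, 12]
13 → extends → [5, 9, 10, 11, 12, 13]
14 → extends → [5, 9, 10, 11, 12, 13, 14]
13 → already a tail → [5, 9, 10, 11, 12, 13, 14]
22 → extends → [5, 9, 10, 11, 12, 13, 14, 22]
22 → already a tail → [5, 9, 10, 11, 12, 13, 14, 22]
Eight tails, so the longest strictly increasing subsequence has length 8 (e.g. 5, 9, 10, 11, 12, 13, 14, 22).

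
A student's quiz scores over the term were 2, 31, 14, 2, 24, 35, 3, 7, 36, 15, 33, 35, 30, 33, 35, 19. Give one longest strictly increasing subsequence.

Patience tails give the LIS length; then backtrack through the dp parents:
2 → extends → [2]
31 → extends → [2, 31]
14 → replaces 31 → [2, 14]
2 → already a tail → [2, 14]
24 → extends → [2, 14, 24]
35 → extends → [2, 14, 24, 35]
3 → replaces 14 → [2, 3, 24, 35]
7 → replaces 24 → [2, 3, 7, 35]
36 → extends → [2, 3, 7, 35, 36]
15 → replaces 35 → [2, 3, 7, 15, 36]
33 → replaces 36 → [2, 3, 7, 15, 33]
35 → extends → [2, 3, 7, 15, 33, 35]
30 → replaces 33 → [2, 3, 7, 15, 30, 35]
33 → replaces 35 → [2, 3, 7, 15, 30, 33]
35 → extends → [2, 3, 7, 15, 30, 33, 35]
19 → replaces 30 → [2, 3, 7, 15, 19, 33, 35]
Length 7; one witness is 2, 3, 7, 15, 30, 33, 35.

2, 3, 7, 15, 30, 33, 35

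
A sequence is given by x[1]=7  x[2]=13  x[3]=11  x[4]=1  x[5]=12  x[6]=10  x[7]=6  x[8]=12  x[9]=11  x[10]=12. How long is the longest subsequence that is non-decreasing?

Let dp[i] be the length of the longest such subsequence ending at index i:
i:      1  2  3  4  5  6  7  8  9 10
x[i]:   7 13 11  1 12 10  6 12 11 12
dp:     1  2  2  1  3  2  2  4  3  5
Maximum dp value is 5.

5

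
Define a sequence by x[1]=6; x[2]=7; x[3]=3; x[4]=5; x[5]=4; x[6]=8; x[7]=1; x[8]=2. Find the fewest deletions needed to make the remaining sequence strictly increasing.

Fewest deletions = n − (longest strictly increasing subsequence).
Patience tails:
6 → extends → [6]
7 → extends → [6, 7]
3 → replaces 6 → [3, 7]
5 → replaces 7 → [3, 5]
4 → replaces 5 → [3, 4]
8 → extends → [3, 4, 8]
1 → replaces 3 → [1, 4, 8]
2 → replaces 4 → [1, 2, 8]
Longest strictly increasing subsequence has length 3, so deletions = 8 − 3 = 5.

5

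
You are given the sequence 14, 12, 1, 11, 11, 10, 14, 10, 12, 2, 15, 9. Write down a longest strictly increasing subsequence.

Patience tails give the LIS length; then backtrack through the dp parents:
14 → extends → [14]
12 → replaces 14 → [12]
1 → replaces 12 → [1]
11 → extends → [1, 11]
11 → already a tail → [1, 11]
10 → replaces 11 → [1, 10]
14 → extends → [1, 10, 14]
10 → already a tail → [1, 10, 14]
12 → replaces 14 → [1, 10, 12]
2 → replaces 10 → [1, 2, 12]
15 → extends → [1, 2, 12, 15]
9 → replaces 12 → [1, 2, 9, 15]
Length 4; one witness is 1, 11, 14, 15.

1, 11, 14, 15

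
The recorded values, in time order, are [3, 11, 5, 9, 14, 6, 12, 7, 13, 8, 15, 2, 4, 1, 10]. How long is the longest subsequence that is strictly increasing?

6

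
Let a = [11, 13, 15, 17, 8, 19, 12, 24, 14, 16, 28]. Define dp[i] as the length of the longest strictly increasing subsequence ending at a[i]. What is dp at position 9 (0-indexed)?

dp[i] = 1 + max{dp[j] : j<i, a[j]<a[i]} (or 1 if no such j):
i:      0  1  2  3  4  5  6  7  8  9 10
a[i]:  11 13 15 17  8 19 12 24 14 16 28
dp:     1  2  3  4  1  5  2  6  3  4  7
At index 9 the value is 4.

4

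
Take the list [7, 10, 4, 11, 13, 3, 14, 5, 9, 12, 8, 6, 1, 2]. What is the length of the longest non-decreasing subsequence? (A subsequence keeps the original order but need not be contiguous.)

5

Let dp[i] be the length of the longest such subsequence ending at index i:
i:      1  2  3  4  5  6  7  8  9 10 11 12 13 14
a[i]:   7 10  4 11 13  3 14  5  9 12  8  6  1  2
dp:     1  2  1  3  4  1  5  2  3  4  3  3  1  2
Maximum dp value is 5.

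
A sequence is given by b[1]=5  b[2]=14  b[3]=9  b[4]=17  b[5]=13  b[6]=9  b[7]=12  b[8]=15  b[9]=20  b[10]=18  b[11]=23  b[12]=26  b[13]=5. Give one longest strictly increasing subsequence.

Patience tails give the LIS length; then backtrack through the dp parents:
5 → extends → [5]
14 → extends → [5, 14]
9 → replaces 14 → [5, 9]
17 → extends → [5, 9, 17]
13 → replaces 17 → [5, 9, 13]
9 → already a tail → [5, 9, 13]
12 → replaces 13 → [5, 9, 12]
15 → extends → [5, 9, 12, 15]
20 → extends → [5, 9, 12, 15, 20]
18 → replaces 20 → [5, 9, 12, 15, 18]
23 → extends → [5, 9, 12, 15, 18, 23]
26 → extends → [5, 9, 12, 15, 18, 23, 26]
5 → already a tail → [5, 9, 12, 15, 18, 23, 26]
Length 7; one witness is 5, 9, 13, 15, 20, 23, 26.

5, 9, 13, 15, 20, 23, 26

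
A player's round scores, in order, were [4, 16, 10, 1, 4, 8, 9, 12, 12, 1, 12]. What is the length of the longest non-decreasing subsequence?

Let dp[i] be the length of the longest such subsequence ending at index i:
i:      1  2  3  4  5  6  7  8  9 10 11
a[i]:   4 16 10  1  4  8  9 12 12  1 12
dp:     1  2  2  1  2  3  4  5  6  2  7
Maximum dp value is 7.

7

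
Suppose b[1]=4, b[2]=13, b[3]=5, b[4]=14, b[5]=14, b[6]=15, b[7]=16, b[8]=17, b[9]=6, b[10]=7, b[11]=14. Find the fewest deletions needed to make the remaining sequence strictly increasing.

Fewest deletions = n − (longest strictly increasing subsequence).
Patience tails:
4 → extends → [4]
13 → extends → [4, 13]
5 → replaces 13 → [4, 5]
14 → extends → [4, 5, 14]
14 → already a tail → [4, 5, 14]
15 → extends → [4, 5, 14, 15]
16 → extends → [4, 5, 14, 15, 16]
17 → extends → [4, 5, 14, 15, 16, 17]
6 → replaces 14 → [4, 5, 6, 15, 16, 17]
7 → replaces 15 → [4, 5, 6, 7, 16, 17]
14 → replaces 16 → [4, 5, 6, 7, 14, 17]
Longest strictly increasing subsequence has length 6, so deletions = 11 − 6 = 5.

5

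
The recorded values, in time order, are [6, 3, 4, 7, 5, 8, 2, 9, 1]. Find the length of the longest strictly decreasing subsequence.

4

Let dp[i] be the longest strictly decreasing subsequence ending at i:
i:     1 2 3 4 5 6 7 8 9
a[i]:  6 3 4 7 5 8 2 9 1
dp:    1 2 2 1 2 1 3 1 4
Maximum is 4.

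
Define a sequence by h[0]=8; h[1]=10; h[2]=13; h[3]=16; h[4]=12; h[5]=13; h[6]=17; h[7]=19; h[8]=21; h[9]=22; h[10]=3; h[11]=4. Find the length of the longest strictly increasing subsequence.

8

Track the smallest tail for each achievable length (strict):
8 → extends → [8]
10 → extends → [8, 10]
13 → extends → [8, 10, 13]
16 → extends → [8, 10, 13, 16]
12 → replaces 13 → [8, 10, 12, 16]
13 → replaces 16 → [8, 10, 12, 13]
17 → extends → [8, 10, 12, 13, 17]
19 → extends → [8, 10, 12, 13, 17, 19]
21 → extends → [8, 10, 12, 13, 17, 19, 21]
22 → extends → [8, 10, 12, 13, 17, 19, 21, 22]
3 → replaces 8 → [3, 10, 12, 13, 17, 19, 21, 22]
4 → replaces 10 → [3, 4, 12, 13, 17, 19, 21, 22]
Eight tails, so the longest strictly increasing subsequence has length 8 (e.g. 8, 10, 13, 16, 17, 19, 21, 22).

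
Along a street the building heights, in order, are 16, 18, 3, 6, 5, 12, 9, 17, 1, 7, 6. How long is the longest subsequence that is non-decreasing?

Track the smallest tail for each achievable length (allowing ties):
16 → extends → [16]
18 → extends → [16, 18]
3 → replaces 16 → [3, 18]
6 → replaces 18 → [3, 6]
5 → replaces 6 → [3, 5]
12 → extends → [3, 5, 12]
9 → replaces 12 → [3, 5, 9]
17 → extends → [3, 5, 9, 17]
1 → replaces 3 → [1, 5, 9, 17]
7 → replaces 9 → [1, 5, 7, 17]
6 → replaces 7 → [1, 5, 6, 17]
Four tails, so the longest non-decreasing subsequence has length 4 (e.g. 3, 6, 12, 17).

4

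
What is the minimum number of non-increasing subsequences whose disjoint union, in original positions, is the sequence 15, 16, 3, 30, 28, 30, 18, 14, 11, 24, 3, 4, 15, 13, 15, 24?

Place each on the leftmost legal pile:
15 → new pile 1 (tops now [15])
16 → new pile 2 (tops now [15, 16])
3 → pile 1 (tops now [3, 16])
30 → new pile 3 (tops now [3, 16, 30])
28 → pile 3 (tops now [3, 16, 28])
30 → new pile 4 (tops now [3, 16, 28, 30])
18 → pile 3 (tops now [3, 16, 18, 30])
14 → pile 2 (tops now [3, 14, 18, 30])
11 → pile 2 (tops now [3, 11, 18, 30])
24 → pile 4 (tops now [3, 11, 18, 24])
3 → pile 1 (tops now [3, 11, 18, 24])
4 → pile 2 (tops now [3, 4, 18, 24])
15 → pile 3 (tops now [3, 4, 15, 24])
13 → pile 3 (tops now [3, 4, 13, 24])
15 → pile 4 (tops now [3, 4, 13, 15])
24 → new pile 5 (tops now [3, 4, 13, 15, 24])
Five piles.

5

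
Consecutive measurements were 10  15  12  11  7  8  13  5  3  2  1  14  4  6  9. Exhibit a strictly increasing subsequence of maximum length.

Patience tails give the LIS length; then backtrack through the dp parents:
10 → extends → [10]
15 → extends → [10, 15]
12 → replaces 15 → [10, 12]
11 → replaces 12 → [10, 11]
7 → replaces 10 → [7, 11]
8 → replaces 11 → [7, 8]
13 → extends → [7, 8, 13]
5 → replaces 7 → [5, 8, 13]
3 → replaces 5 → [3, 8, 13]
2 → replaces 3 → [2, 8, 13]
1 → replaces 2 → [1, 8, 13]
14 → extends → [1, 8, 13, 14]
4 → replaces 8 → [1, 4, 13, 14]
6 → replaces 13 → [1, 4, 6, 14]
9 → replaces 14 → [1, 4, 6, 9]
Length 4; one witness is 10, 12, 13, 14.

10, 12, 13, 14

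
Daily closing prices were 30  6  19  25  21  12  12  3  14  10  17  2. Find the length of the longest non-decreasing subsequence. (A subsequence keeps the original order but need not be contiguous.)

5

Let dp[i] be the length of the longest such subsequence ending at index i:
i:      1  2  3  4  5  6  7  8  9 10 11 12
a[i]:  30  6 19 25 21 12 12  3 14 10 17  2
dp:     1  1  2  3  3  2  3  1  4  2  5  1
Maximum dp value is 5.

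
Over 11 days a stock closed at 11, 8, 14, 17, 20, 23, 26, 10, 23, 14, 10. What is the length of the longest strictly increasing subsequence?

Let dp[i] be the length of the longest such subsequence ending at index i:
i:      1  2  3  4  5  6  7  8  9 10 11
a[i]:  11  8 14 17 20 23 26 10 23 14 10
dp:     1  1  2  3  4  5  6  2  5  3  2
Maximum dp value is 6.

6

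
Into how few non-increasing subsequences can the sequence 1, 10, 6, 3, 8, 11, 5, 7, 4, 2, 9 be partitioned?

5

The minimum number of non-increasing subsequences covering a sequence equals the length of its longest strictly increasing subsequence.
LIS length is 5 (e.g. 1, 3, 5, 7, 9), so 5 piles are needed.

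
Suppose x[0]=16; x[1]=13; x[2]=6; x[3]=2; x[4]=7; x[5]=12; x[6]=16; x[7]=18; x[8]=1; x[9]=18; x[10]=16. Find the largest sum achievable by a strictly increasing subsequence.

59

Let S[i] be the best sum of a strictly increasing subsequence ending at i:
i:      0  1  2  3  4  5  6  7  8  9 10
x[i]:  16 13  6  2  7 12 16 18  1 18 16
S:     16 13  6  2 13 25 41 59  1 59 41
Maximum is 59 (e.g. 6 + 7 + 12 + 16 + 18).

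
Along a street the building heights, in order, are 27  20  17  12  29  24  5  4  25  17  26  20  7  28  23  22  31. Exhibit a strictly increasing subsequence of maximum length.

20, 24, 25, 26, 28, 31

Patience tails give the LIS length; then backtrack through the dp parents:
27 → extends → [27]
20 → replaces 27 → [20]
17 → replaces 20 → [17]
12 → replaces 17 → [12]
29 → extends → [12, 29]
24 → replaces 29 → [12, 24]
5 → replaces 12 → [5, 24]
4 → replaces 5 → [4, 24]
25 → extends → [4, 24, 25]
17 → replaces 24 → [4, 17, 25]
26 → extends → [4, 17, 25, 26]
20 → replaces 25 → [4, 17, 20, 26]
7 → replaces 17 → [4, 7, 20, 26]
28 → extends → [4, 7, 20, 26, 28]
23 → replaces 26 → [4, 7, 20, 23, 28]
22 → replaces 23 → [4, 7, 20, 22, 28]
31 → extends → [4, 7, 20, 22, 28, 31]
Length 6; one witness is 20, 24, 25, 26, 28, 31.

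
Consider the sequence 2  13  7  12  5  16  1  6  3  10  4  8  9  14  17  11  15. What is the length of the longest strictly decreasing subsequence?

Negate each value so 'decreasing' becomes 'increasing', then run patience tails on the negated sequence:
-2 → extends → [-2]
-13 → replaces -2 → [-13]
-7 → extends → [-13, -7]
-12 → replaces -7 → [-13, -12]
-5 → extends → [-13, -12, -5]
-16 → replaces -13 → [-16, -12, -5]
-1 → extends → [-16, -12, -5, -1]
-6 → replaces -5 → [-16, -12, -6, -1]
-3 → replaces -1 → [-16, -12, -6, -3]
-10 → replaces -6 → [-16, -12, -10, -3]
-4 → replaces -3 → [-16, -12, -10, -4]
-8 → replaces -4 → [-16, -12, -10, -8]
-9 → replaces -8 → [-16, -12, -10, -9]
-14 → replaces -12 → [-16, -14, -10, -9]
-17 → replaces -16 → [-17, -14, -10, -9]
-11 → replaces -10 → [-17, -14, -11, -9]
-15 → replaces -14 → [-17, -15, -11, -9]
Four tails, so the longest strictly decreasing subsequence of the original has length 4.

4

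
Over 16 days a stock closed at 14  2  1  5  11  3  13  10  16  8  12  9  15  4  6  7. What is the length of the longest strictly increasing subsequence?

5

Track the smallest tail for each achievable length (strict):
14 → extends → [14]
2 → replaces 14 → [2]
1 → replaces 2 → [1]
5 → extends → [1, 5]
11 → extends → [1, 5, 11]
3 → replaces 5 → [1, 3, 11]
13 → extends → [1, 3, 11, 13]
10 → replaces 11 → [1, 3, 10, 13]
16 → extends → [1, 3, 10, 13, 16]
8 → replaces 10 → [1, 3, 8, 13, 16]
12 → replaces 13 → [1, 3, 8, 12, 16]
9 → replaces 12 → [1, 3, 8, 9, 16]
15 → replaces 16 → [1, 3, 8, 9, 15]
4 → replaces 8 → [1, 3, 4, 9, 15]
6 → replaces 9 → [1, 3, 4, 6, 15]
7 → replaces 15 → [1, 3, 4, 6, 7]
Five tails, so the longest strictly increasing subsequence has length 5 (e.g. 2, 5, 11, 13, 16).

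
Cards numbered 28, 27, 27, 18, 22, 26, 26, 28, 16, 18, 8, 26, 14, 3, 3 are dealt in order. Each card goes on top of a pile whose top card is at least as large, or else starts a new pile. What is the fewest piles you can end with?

4

Place each on the leftmost legal pile:
28 → new pile 1 (tops now [28])
27 → pile 1 (tops now [27])
27 → pile 1 (tops now [27])
18 → pile 1 (tops now [18])
22 → new pile 2 (tops now [18, 22])
26 → new pile 3 (tops now [18, 22, 26])
26 → pile 3 (tops now [18, 22, 26])
28 → new pile 4 (tops now [18, 22, 26, 28])
16 → pile 1 (tops now [16, 22, 26, 28])
18 → pile 2 (tops now [16, 18, 26, 28])
8 → pile 1 (tops now [8, 18, 26, 28])
26 → pile 3 (tops now [8, 18, 26, 28])
14 → pile 2 (tops now [8, 14, 26, 28])
3 → pile 1 (tops now [3, 14, 26, 28])
3 → pile 1 (tops now [3, 14, 26, 28])
Four piles.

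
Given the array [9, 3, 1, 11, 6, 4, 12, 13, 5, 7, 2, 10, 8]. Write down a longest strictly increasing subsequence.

Patience tails give the LIS length; then backtrack through the dp parents:
9 → extends → [9]
3 → replaces 9 → [3]
1 → replaces 3 → [1]
11 → extends → [1, 11]
6 → replaces 11 → [1, 6]
4 → replaces 6 → [1, 4]
12 → extends → [1, 4, 12]
13 → extends → [1, 4, 12, 13]
5 → replaces 12 → [1, 4, 5, 13]
7 → replaces 13 → [1, 4, 5, 7]
2 → replaces 4 → [1, 2, 5, 7]
10 → extends → [1, 2, 5, 7, 10]
8 → replaces 10 → [1, 2, 5, 7, 8]
Length 5; one witness is 3, 4, 5, 7, 10.

3, 4, 5, 7, 10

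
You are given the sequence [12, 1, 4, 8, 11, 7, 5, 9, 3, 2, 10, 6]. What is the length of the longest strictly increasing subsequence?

5

Track the smallest tail for each achievable length (strict):
12 → extends → [12]
1 → replaces 12 → [1]
4 → extends → [1, 4]
8 → extends → [1, 4, 8]
11 → extends → [1, 4, 8, 11]
7 → replaces 8 → [1, 4, 7, 11]
5 → replaces 7 → [1, 4, 5, 11]
9 → replaces 11 → [1, 4, 5, 9]
3 → replaces 4 → [1, 3, 5, 9]
2 → replaces 3 → [1, 2, 5, 9]
10 → extends → [1, 2, 5, 9, 10]
6 → replaces 9 → [1, 2, 5, 6, 10]
Five tails, so the longest strictly increasing subsequence has length 5 (e.g. 1, 4, 8, 9, 10).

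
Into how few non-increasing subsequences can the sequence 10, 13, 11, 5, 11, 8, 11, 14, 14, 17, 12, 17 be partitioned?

5

Place each on the leftmost legal pile:
10 → new pile 1 (tops now [10])
13 → new pile 2 (tops now [10, 13])
11 → pile 2 (tops now [10, 11])
5 → pile 1 (tops now [5, 11])
11 → pile 2 (tops now [5, 11])
8 → pile 2 (tops now [5, 8])
11 → new pile 3 (tops now [5, 8, 11])
14 → new pile 4 (tops now [5, 8, 11, 14])
14 → pile 4 (tops now [5, 8, 11, 14])
17 → new pile 5 (tops now [5, 8, 11, 14, 17])
12 → pile 4 (tops now [5, 8, 11, 12, 17])
17 → pile 5 (tops now [5, 8, 11, 12, 17])
Five piles.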